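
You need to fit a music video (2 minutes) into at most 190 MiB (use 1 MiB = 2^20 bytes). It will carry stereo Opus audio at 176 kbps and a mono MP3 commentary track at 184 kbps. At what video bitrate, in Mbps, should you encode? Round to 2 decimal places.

Budget: 190 MiB = 1593.8 Mb.
2 min = 120 s
Total bitrate budget: 1593.8 Mb / 120 s = 13.282 Mbps.
Audio total: 176 + 184 = 360 kbps = 0.360 Mbps.
Video: 13.282 − 0.360 = 12.922 Mbps.

12.92 Mbps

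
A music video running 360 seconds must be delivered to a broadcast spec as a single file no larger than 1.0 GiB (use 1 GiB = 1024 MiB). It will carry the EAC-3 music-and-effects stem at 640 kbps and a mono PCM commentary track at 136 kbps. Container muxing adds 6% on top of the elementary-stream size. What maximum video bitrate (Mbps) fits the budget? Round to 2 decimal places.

21.73 Mbps

Budget: 1.0 GiB = 8589.9 Mb.
Stream payload after overhead: 8589.9 / 1.06 = 8103.7 Mb.
Total bitrate budget: 8103.7 Mb / 360 s = 22.510 Mbps.
Audio total: 640 + 136 = 776 kbps = 0.776 Mbps.
Video: 22.510 − 0.776 = 21.734 Mbps.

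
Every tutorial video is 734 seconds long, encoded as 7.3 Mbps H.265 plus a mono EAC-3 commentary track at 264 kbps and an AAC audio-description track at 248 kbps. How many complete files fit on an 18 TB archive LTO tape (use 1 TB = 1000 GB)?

Audio total: 264 + 248 = 512 kbps = 0.512 Mbps.
Total bitrate: 7.812 Mbps.
Per item: 7.812 Mbps × 734 s = 5,734 Mb = 716.8 MB.
Capacity: 18 TB = 144,000,000 Mb; 25113.32 items → 25113 complete.

25113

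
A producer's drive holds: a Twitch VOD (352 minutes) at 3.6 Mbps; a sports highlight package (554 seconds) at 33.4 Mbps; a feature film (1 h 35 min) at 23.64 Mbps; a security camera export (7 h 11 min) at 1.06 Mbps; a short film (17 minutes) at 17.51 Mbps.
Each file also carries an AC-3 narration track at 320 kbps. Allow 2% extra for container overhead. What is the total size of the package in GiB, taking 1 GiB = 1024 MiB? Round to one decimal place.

34.7 GiB

Audio: 320 kbps = 0.320 Mbps.
Twitch VOD: 3.920 Mbps × 21120 s × 1.02 = 84446.2 Mb
sports highlight package: 33.720 Mbps × 554 s × 1.02 = 19054.5 Mb
feature film: 23.960 Mbps × 5700 s × 1.02 = 139303.4 Mb
security camera export: 1.380 Mbps × 25860 s × 1.02 = 36400.5 Mb
short film: 17.830 Mbps × 1020 s × 1.02 = 18550.3 Mb
Total: 297755.0 Mb = 37219.4 MB.
= 34.66 GiB.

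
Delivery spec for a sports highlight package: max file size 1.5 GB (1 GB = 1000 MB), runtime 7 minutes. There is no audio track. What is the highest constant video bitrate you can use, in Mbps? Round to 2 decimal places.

28.57 Mbps

Budget: 1.5 GB = 12000.0 Mb.
7 min = 420 s
Total bitrate budget: 12000.0 Mb / 420 s = 28.571 Mbps.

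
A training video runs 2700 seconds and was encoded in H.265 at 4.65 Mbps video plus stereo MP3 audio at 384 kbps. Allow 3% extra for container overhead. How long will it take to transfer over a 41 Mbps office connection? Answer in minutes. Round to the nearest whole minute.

6 minutes

Audio: 384 kbps = 0.384 Mbps.
Total bitrate: 5.034 Mbps.
File: 5.034 Mbps × 2700 s = 13591.8 Mb.
With 3% container overhead: ×1.03. → 13999.6 Mb.
At 41 Mbps: 13999.6 / 41 = 341.5 s ≈ 5.69 minutes.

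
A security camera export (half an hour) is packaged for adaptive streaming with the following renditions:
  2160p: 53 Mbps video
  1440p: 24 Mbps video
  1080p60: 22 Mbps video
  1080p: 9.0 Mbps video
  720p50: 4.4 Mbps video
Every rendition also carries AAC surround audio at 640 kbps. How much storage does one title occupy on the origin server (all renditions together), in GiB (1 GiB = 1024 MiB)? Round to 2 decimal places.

24.22 GiB

30 min = 1800 s
Audio: 640 kbps = 0.640 Mbps.
Sum of rendition bitrates: (53+0.640) + (24+0.640) + (22+0.640) + (9.0+0.640) + (4.4+0.640) = 115.600 Mbps.
× 1800 s = 208,080 Mb = 26,010 MB = 24.22 GiB.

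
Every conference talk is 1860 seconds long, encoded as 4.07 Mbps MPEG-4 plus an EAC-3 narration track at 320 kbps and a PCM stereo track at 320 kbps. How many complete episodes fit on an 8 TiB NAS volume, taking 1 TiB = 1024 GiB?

8032

Audio total: 320 + 320 = 640 kbps = 0.640 Mbps.
Total bitrate: 4.710 Mbps.
Per item: 4.710 Mbps × 1860 s = 8,761 Mb = 1,095 MB.
Capacity: 8 TiB = 70,368,744 Mb; 8032.41 items → 8032 complete.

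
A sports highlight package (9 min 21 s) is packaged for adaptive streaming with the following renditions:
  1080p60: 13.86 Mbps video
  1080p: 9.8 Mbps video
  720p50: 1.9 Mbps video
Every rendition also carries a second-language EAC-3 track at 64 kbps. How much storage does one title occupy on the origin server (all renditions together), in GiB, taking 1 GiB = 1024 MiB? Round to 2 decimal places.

9 min 21 s = 561 s
Audio: 64 kbps = 0.064 Mbps.
Sum of rendition bitrates: (13.86+0.064) + (9.8+0.064) + (1.9+0.064) = 25.752 Mbps.
× 561 s = 14,447 Mb = 1,806 MB = 1.682 GiB.

1.68 GiB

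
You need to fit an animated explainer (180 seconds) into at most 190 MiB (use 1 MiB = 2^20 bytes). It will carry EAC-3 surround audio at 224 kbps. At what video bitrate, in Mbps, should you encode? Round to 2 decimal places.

Budget: 190 MiB = 1593.8 Mb.
Total bitrate budget: 1593.8 Mb / 180 s = 8.855 Mbps.
Audio: 224 kbps = 0.224 Mbps.
Video: 8.855 − 0.224 = 8.631 Mbps.

8.63 Mbps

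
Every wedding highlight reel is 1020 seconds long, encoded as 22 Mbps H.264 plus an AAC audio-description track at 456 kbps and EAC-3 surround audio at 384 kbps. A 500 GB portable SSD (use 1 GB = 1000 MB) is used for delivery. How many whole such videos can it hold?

171

Audio total: 456 + 384 = 840 kbps = 0.840 Mbps.
Total bitrate: 22.840 Mbps.
Per item: 22.840 Mbps × 1020 s = 23,297 Mb = 2,912 MB.
Capacity: 500 GB = 4,000,000 Mb; 171.70 items → 171 complete.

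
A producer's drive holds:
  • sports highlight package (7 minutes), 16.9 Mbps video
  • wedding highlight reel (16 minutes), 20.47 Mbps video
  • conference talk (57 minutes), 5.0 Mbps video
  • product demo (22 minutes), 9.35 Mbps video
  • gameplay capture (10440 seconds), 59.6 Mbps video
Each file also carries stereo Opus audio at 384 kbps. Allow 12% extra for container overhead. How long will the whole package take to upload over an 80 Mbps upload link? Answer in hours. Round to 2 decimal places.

Audio: 384 kbps = 0.384 Mbps.
sports highlight package: 17.284 Mbps × 420 s × 1.12 = 8130.4 Mb
wedding highlight reel: 20.854 Mbps × 960 s × 1.12 = 22422.2 Mb
conference talk: 5.384 Mbps × 3420 s × 1.12 = 20622.9 Mb
product demo: 9.734 Mbps × 1320 s × 1.12 = 14390.7 Mb
gameplay capture: 59.984 Mbps × 10440 s × 1.12 = 701380.9 Mb
Total: 766947.1 Mb = 95868.4 MB.
At 80 Mbps: 766947.1 / 80 = 9587 s ≈ 2.66 hours.

2.66 hours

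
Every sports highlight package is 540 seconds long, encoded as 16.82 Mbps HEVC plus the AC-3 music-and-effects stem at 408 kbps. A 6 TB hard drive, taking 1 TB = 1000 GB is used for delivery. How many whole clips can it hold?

5159

Audio: 408 kbps = 0.408 Mbps.
Total bitrate: 17.228 Mbps.
Per item: 17.228 Mbps × 540 s = 9,303 Mb = 1,163 MB.
Capacity: 6 TB = 48,000,000 Mb; 5159.56 items → 5159 complete.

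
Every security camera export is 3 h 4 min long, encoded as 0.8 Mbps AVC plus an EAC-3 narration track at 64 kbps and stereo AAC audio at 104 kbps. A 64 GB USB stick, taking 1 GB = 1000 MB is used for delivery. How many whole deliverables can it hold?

47

3 h 4 min = 184 min = 11040 s
Audio total: 64 + 104 = 168 kbps = 0.168 Mbps.
Total bitrate: 0.968 Mbps.
Per item: 0.968 Mbps × 11040 s = 10,687 Mb = 1,336 MB.
Capacity: 64 GB = 512,000 Mb; 47.91 items → 47 complete.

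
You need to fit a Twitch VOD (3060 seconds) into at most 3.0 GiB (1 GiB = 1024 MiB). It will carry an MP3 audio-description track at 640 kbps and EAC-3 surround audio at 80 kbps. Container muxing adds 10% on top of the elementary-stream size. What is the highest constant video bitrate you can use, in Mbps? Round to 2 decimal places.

Budget: 3.0 GiB = 25769.8 Mb.
Stream payload after overhead: 25769.8 / 1.10 = 23427.1 Mb.
Total bitrate budget: 23427.1 Mb / 3060 s = 7.656 Mbps.
Audio total: 640 + 80 = 720 kbps = 0.720 Mbps.
Video: 7.656 − 0.720 = 6.936 Mbps.

6.94 Mbps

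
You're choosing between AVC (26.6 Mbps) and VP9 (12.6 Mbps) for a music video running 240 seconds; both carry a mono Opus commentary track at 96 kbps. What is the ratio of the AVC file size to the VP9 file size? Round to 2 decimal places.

2.10

Audio: 96 kbps = 0.096 Mbps.
AVC: 26.696 Mbps × 240 s = 6407.0 Mb = 0.746 GiB.
VP9: 12.696 Mbps × 240 s = 3047.0 Mb = 0.355 GiB.
Ratio: 0.746 / 0.355 = 2.103.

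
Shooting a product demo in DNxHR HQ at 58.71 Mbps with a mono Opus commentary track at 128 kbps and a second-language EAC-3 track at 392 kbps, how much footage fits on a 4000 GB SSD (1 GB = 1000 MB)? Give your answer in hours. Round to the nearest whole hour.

Audio total: 128 + 392 = 520 kbps = 0.520 Mbps.
Total bitrate: 58.71 + 0.520 = 59.230 Mbps.
Capacity: 4000 GB = 32,000,000 Mb.
Recording time: 32,000,000 / 59.230 = 540,267 s ≈ 150 hours.

150 hours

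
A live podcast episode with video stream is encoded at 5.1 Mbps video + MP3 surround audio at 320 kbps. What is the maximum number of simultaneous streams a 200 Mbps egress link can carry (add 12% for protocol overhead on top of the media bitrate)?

32

Audio: 320 kbps = 0.320 Mbps.
Per-viewer media rate: 5.420 Mbps.
On the wire with 12% overhead: 6.070 Mbps.
200 Mbps = 200.0 Mbps; 200.0 / 6.070 = 32.95 → 32 viewers.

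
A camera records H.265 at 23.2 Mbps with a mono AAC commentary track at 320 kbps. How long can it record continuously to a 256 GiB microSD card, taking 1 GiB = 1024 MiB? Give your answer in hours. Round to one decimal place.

Audio: 320 kbps = 0.320 Mbps.
Total bitrate: 23.2 + 0.320 = 23.520 Mbps.
Capacity: 256 GiB = 2,199,023 Mb.
Recording time: 2,199,023 / 23.520 = 93,496 s ≈ 26.0 hours.

26.0 hours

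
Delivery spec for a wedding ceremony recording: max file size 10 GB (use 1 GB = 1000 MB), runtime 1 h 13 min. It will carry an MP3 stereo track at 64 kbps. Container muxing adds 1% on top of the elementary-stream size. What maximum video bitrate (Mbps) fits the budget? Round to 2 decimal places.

18.02 Mbps

Budget: 10 GB = 80000.0 Mb.
Stream payload after overhead: 80000.0 / 1.01 = 79207.9 Mb.
1 h 13 min = 73 min = 4380 s
Total bitrate budget: 79207.9 Mb / 4380 s = 18.084 Mbps.
Audio: 64 kbps = 0.064 Mbps.
Video: 18.084 − 0.064 = 18.020 Mbps.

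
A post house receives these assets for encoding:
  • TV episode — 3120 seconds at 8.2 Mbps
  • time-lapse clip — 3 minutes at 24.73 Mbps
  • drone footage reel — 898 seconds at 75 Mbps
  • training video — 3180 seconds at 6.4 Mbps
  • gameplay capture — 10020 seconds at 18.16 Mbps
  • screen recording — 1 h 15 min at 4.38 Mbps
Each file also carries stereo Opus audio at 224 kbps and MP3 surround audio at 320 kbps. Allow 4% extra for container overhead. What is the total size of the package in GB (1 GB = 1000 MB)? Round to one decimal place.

Audio total: 224 + 320 = 544 kbps = 0.544 Mbps.
TV episode: 8.744 Mbps × 3120 s × 1.04 = 28372.5 Mb
time-lapse clip: 25.274 Mbps × 180 s × 1.04 = 4731.3 Mb
drone footage reel: 75.544 Mbps × 898 s × 1.04 = 70552.1 Mb
training video: 6.944 Mbps × 3180 s × 1.04 = 22965.2 Mb
gameplay capture: 18.704 Mbps × 10020 s × 1.04 = 194910.6 Mb
screen recording: 4.924 Mbps × 4500 s × 1.04 = 23044.3 Mb
Total: 344576.0 Mb = 43072.0 MB.
= 43.07 GB.

43.1 GB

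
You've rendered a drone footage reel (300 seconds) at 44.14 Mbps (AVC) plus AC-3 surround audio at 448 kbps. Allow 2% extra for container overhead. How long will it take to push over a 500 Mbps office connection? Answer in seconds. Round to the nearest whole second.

27 seconds

Audio: 448 kbps = 0.448 Mbps.
Total bitrate: 44.588 Mbps.
File: 44.588 Mbps × 300 s = 13376.4 Mb.
With 2% container overhead: ×1.02. → 13643.9 Mb.
At 500 Mbps: 13643.9 / 500 = 27.3 s ≈ 27.3 seconds.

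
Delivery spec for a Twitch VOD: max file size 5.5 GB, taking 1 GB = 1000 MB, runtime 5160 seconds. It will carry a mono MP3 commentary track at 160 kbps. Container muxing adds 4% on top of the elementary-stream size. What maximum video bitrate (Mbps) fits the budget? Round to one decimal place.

8.0 Mbps

Budget: 5.5 GB = 44000.0 Mb.
Stream payload after overhead: 44000.0 / 1.04 = 42307.7 Mb.
Total bitrate budget: 42307.7 Mb / 5160 s = 8.199 Mbps.
Audio: 160 kbps = 0.160 Mbps.
Video: 8.199 − 0.160 = 8.039 Mbps.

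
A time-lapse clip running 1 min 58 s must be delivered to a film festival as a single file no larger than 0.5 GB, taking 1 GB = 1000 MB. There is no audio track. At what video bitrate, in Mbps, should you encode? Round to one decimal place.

33.9 Mbps

Budget: 0.5 GB = 4000.0 Mb.
1 min 58 s = 118 s
Total bitrate budget: 4000.0 Mb / 118 s = 33.898 Mbps.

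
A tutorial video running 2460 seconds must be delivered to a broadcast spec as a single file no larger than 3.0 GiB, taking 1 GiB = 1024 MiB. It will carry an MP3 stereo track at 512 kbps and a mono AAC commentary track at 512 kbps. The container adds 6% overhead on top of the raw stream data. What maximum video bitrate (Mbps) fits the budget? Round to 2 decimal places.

8.86 Mbps

Budget: 3.0 GiB = 25769.8 Mb.
Stream payload after overhead: 25769.8 / 1.06 = 24311.1 Mb.
Total bitrate budget: 24311.1 Mb / 2460 s = 9.883 Mbps.
Audio total: 512 + 512 = 1024 kbps = 1.024 Mbps.
Video: 9.883 − 1.024 = 8.859 Mbps.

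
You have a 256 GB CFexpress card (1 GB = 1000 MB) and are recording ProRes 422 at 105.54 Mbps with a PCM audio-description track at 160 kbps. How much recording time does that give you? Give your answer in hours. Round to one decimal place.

Audio: 160 kbps = 0.160 Mbps.
Total bitrate: 105.54 + 0.160 = 105.700 Mbps.
Capacity: 256 GB = 2,048,000 Mb.
Recording time: 2,048,000 / 105.700 = 19,376 s ≈ 5.38 hours.

5.4 hours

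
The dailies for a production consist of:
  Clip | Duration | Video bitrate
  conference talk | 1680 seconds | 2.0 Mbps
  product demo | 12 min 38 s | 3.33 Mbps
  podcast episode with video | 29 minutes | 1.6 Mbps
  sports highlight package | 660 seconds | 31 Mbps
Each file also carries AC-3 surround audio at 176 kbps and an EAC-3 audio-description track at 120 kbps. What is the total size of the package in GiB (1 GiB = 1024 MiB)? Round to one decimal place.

3.6 GiB

Audio total: 176 + 120 = 296 kbps = 0.296 Mbps.
conference talk: 2.296 Mbps × 1680 s = 3857.3 Mb
product demo: 3.626 Mbps × 758 s = 2748.5 Mb
podcast episode with video: 1.896 Mbps × 1740 s = 3299.0 Mb
sports highlight package: 31.296 Mbps × 660 s = 20655.4 Mb
Total: 30560.2 Mb = 3820.0 MB.
= 3.558 GiB.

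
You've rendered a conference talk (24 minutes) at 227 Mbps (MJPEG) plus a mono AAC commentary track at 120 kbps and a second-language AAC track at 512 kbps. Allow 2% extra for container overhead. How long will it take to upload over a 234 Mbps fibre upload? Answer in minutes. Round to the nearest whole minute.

24 minutes

24 min = 1440 s
Audio total: 120 + 512 = 632 kbps = 0.632 Mbps.
Total bitrate: 227.632 Mbps.
File: 227.632 Mbps × 1440 s = 327790.1 Mb.
With 2% container overhead: ×1.02. → 334345.9 Mb.
At 234 Mbps: 334345.9 / 234 = 1428.8 s ≈ 23.8 minutes.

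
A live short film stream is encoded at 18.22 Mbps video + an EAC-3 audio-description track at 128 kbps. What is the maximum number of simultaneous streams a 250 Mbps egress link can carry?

13

Audio: 128 kbps = 0.128 Mbps.
Per-viewer media rate: 18.348 Mbps.
250 Mbps = 250.0 Mbps; 250.0 / 18.348 = 13.63 → 13 viewers.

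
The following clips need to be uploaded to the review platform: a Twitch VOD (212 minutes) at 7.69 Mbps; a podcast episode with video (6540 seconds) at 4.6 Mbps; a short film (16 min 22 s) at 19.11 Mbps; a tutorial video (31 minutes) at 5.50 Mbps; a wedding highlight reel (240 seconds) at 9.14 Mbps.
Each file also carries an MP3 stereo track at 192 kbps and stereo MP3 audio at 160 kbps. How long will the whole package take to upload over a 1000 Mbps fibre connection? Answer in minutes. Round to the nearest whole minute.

Audio total: 192 + 160 = 352 kbps = 0.352 Mbps.
Twitch VOD: 8.042 Mbps × 12720 s = 102294.2 Mb
podcast episode with video: 4.952 Mbps × 6540 s = 32386.1 Mb
short film: 19.462 Mbps × 982 s = 19111.7 Mb
tutorial video: 5.852 Mbps × 1860 s = 10884.7 Mb
wedding highlight reel: 9.492 Mbps × 240 s = 2278.1 Mb
Total: 166954.8 Mb = 20869.4 MB.
At 1000 Mbps: 166954.8 / 1000 = 167 s ≈ 2.78 minutes.

3 minutes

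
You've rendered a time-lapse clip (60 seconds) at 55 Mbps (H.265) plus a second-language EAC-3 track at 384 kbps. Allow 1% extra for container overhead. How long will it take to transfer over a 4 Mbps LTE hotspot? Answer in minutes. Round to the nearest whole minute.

14 minutes

Audio: 384 kbps = 0.384 Mbps.
Total bitrate: 55.384 Mbps.
File: 55.384 Mbps × 60 s = 3323.0 Mb.
With 1% container overhead: ×1.01. → 3356.3 Mb.
At 4 Mbps: 3356.3 / 4 = 839.1 s ≈ 14 minutes.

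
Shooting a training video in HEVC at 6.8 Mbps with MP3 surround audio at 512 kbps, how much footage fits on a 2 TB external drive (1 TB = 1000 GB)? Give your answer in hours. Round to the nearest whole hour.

608 hours

Audio: 512 kbps = 0.512 Mbps.
Total bitrate: 6.8 + 0.512 = 7.312 Mbps.
Capacity: 2 TB = 16,000,000 Mb.
Recording time: 16,000,000 / 7.312 = 2,188,184 s ≈ 608 hours.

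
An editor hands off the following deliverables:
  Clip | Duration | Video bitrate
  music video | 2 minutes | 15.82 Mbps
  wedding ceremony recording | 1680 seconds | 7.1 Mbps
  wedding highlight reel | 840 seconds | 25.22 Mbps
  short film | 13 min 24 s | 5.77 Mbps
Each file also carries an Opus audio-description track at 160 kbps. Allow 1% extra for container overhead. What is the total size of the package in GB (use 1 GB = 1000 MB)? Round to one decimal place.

5.1 GB

Audio: 160 kbps = 0.160 Mbps.
music video: 15.980 Mbps × 120 s × 1.01 = 1936.8 Mb
wedding ceremony recording: 7.260 Mbps × 1680 s × 1.01 = 12318.8 Mb
wedding highlight reel: 25.380 Mbps × 840 s × 1.01 = 21532.4 Mb
short film: 5.930 Mbps × 804 s × 1.01 = 4815.4 Mb
Total: 40603.3 Mb = 5075.4 MB.
= 5.075 GB.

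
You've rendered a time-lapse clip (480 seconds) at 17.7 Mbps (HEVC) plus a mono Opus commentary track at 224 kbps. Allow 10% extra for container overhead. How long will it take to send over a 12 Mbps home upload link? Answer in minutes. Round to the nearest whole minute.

13 minutes

Audio: 224 kbps = 0.224 Mbps.
Total bitrate: 17.924 Mbps.
File: 17.924 Mbps × 480 s = 8603.5 Mb.
With 10% container overhead: ×1.10. → 9463.9 Mb.
At 12 Mbps: 9463.9 / 12 = 788.7 s ≈ 13.1 minutes.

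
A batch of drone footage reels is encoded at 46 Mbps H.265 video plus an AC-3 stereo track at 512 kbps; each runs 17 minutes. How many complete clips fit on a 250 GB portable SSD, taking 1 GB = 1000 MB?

17 min = 1020 s
Audio: 512 kbps = 0.512 Mbps.
Total bitrate: 46.512 Mbps.
Per item: 46.512 Mbps × 1020 s = 47,442 Mb = 5,930 MB.
Capacity: 250 GB = 2,000,000 Mb; 42.16 items → 42 complete.

42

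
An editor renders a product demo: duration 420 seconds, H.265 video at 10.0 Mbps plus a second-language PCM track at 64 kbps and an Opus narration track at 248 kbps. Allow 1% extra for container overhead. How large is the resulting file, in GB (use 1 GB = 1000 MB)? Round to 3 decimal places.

0.547 GB

Audio total: 64 + 248 = 312 kbps = 0.312 Mbps.
Total bitrate: 10.0 + 0.312 = 10.312 Mbps.
Stream data: 10.312 Mbps × 420 s = 4331.0 Mb.
With 1% container overhead: ×1.01.
4,374 Mb ÷ 8 = 546.8 MB → 0.5468 GB.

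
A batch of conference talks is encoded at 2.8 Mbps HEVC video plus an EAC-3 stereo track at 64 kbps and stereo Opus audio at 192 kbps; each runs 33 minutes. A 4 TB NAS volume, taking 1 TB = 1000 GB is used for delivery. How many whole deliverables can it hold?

5288

33 min = 1980 s
Audio total: 64 + 192 = 256 kbps = 0.256 Mbps.
Total bitrate: 3.056 Mbps.
Per item: 3.056 Mbps × 1980 s = 6,051 Mb = 756.4 MB.
Capacity: 4 TB = 32,000,000 Mb; 5288.49 items → 5288 complete.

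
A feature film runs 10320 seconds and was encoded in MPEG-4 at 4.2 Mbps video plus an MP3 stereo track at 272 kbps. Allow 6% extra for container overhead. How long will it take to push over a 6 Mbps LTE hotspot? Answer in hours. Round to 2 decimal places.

2.26 hours

Audio: 272 kbps = 0.272 Mbps.
Total bitrate: 4.472 Mbps.
File: 4.472 Mbps × 10320 s = 46151.0 Mb.
With 6% container overhead: ×1.06. → 48920.1 Mb.
At 6 Mbps: 48920.1 / 6 = 8153.4 s ≈ 2.26 hours.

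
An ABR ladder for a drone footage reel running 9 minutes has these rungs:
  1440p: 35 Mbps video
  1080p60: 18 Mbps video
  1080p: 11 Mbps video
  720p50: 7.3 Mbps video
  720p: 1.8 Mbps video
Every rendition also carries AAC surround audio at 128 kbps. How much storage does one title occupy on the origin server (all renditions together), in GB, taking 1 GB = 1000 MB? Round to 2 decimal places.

9 min = 540 s
Audio: 128 kbps = 0.128 Mbps.
Sum of rendition bitrates: (35+0.128) + (18+0.128) + (11+0.128) + (7.3+0.128) + (1.8+0.128) = 73.740 Mbps.
× 540 s = 39,820 Mb = 4,977 MB = 4.977 GB.

4.98 GB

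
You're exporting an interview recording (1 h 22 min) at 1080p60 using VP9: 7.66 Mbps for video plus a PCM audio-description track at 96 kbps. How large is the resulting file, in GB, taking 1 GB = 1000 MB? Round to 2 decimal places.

4.77 GB

1 h 22 min = 82 min = 4920 s
Audio: 96 kbps = 0.096 Mbps.
Total bitrate: 7.66 + 0.096 = 7.756 Mbps.
Stream data: 7.756 Mbps × 4920 s = 38159.5 Mb.
38,160 Mb ÷ 8 = 4,770 MB → 4.770 GB.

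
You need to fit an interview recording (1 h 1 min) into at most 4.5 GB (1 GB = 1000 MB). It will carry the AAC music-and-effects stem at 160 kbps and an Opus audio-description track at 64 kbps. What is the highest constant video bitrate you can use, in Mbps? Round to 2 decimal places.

9.61 Mbps

Budget: 4.5 GB = 36000.0 Mb.
1 h 1 min = 61 min = 3660 s
Total bitrate budget: 36000.0 Mb / 3660 s = 9.836 Mbps.
Audio total: 160 + 64 = 224 kbps = 0.224 Mbps.
Video: 9.836 − 0.224 = 9.612 Mbps.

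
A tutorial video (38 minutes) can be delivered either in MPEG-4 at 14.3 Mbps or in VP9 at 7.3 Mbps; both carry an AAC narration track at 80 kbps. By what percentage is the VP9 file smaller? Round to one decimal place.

48.7%

38 min = 2280 s
Audio: 80 kbps = 0.080 Mbps.
MPEG-4: 14.380 Mbps × 2280 s = 32786.4 Mb = 4.098 GB.
VP9: 7.380 Mbps × 2280 s = 16826.4 Mb = 2.103 GB.
Reduction: (1 − 2.103/4.098) × 100 = 48.68%.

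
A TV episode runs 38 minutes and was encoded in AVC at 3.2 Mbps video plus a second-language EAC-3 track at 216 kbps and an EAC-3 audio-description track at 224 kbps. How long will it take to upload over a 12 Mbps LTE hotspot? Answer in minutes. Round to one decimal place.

38 min = 2280 s
Audio total: 216 + 224 = 440 kbps = 0.440 Mbps.
Total bitrate: 3.640 Mbps.
File: 3.640 Mbps × 2280 s = 8299.2 Mb.
At 12 Mbps: 8299.2 / 12 = 691.6 s ≈ 11.5 minutes.

11.5 minutes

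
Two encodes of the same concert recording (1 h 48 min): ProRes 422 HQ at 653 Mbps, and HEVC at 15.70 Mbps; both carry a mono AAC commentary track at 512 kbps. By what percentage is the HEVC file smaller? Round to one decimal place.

1 h 48 min = 108 min = 6480 s
Audio: 512 kbps = 0.512 Mbps.
ProRes 422 HQ: 653.512 Mbps × 6480 s = 4234757.8 Mb = 529.345 GB.
HEVC: 16.212 Mbps × 6480 s = 105053.8 Mb = 13.132 GB.
Reduction: (1 − 13.132/529.345) × 100 = 97.52%.

97.5%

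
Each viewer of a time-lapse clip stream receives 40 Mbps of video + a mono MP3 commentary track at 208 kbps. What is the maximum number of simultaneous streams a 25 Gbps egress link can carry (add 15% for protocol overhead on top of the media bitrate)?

Audio: 208 kbps = 0.208 Mbps.
Per-viewer media rate: 40.208 Mbps.
On the wire with 15% overhead: 46.239 Mbps.
25 Gbps = 25,000 Mbps; 25,000 / 46.239 = 540.67 → 540 viewers.

540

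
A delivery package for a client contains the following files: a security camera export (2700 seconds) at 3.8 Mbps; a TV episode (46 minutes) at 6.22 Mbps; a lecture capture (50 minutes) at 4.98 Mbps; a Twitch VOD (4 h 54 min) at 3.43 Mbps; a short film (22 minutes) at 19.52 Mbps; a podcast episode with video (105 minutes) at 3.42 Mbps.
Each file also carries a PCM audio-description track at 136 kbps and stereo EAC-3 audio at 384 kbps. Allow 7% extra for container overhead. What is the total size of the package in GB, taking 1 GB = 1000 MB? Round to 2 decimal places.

22.43 GB

Audio total: 136 + 384 = 520 kbps = 0.520 Mbps.
security camera export: 4.320 Mbps × 2700 s × 1.07 = 12480.5 Mb
TV episode: 6.740 Mbps × 2760 s × 1.07 = 19904.6 Mb
lecture capture: 5.500 Mbps × 3000 s × 1.07 = 17655.0 Mb
Twitch VOD: 3.950 Mbps × 17640 s × 1.07 = 74555.5 Mb
short film: 20.040 Mbps × 1320 s × 1.07 = 28304.5 Mb
podcast episode with video: 3.940 Mbps × 6300 s × 1.07 = 26559.5 Mb
Total: 179459.5 Mb = 22432.4 MB.
= 22.43 GB.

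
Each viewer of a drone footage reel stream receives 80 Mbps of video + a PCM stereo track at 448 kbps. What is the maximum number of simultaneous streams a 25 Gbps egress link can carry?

310

Audio: 448 kbps = 0.448 Mbps.
Per-viewer media rate: 80.448 Mbps.
25 Gbps = 25,000 Mbps; 25,000 / 80.448 = 310.76 → 310 viewers.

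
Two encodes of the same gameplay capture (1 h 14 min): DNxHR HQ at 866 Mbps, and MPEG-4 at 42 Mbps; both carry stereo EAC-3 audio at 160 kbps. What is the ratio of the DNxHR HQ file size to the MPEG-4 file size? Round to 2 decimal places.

1 h 14 min = 74 min = 4440 s
Audio: 160 kbps = 0.160 Mbps.
DNxHR HQ: 866.160 Mbps × 4440 s = 3845750.4 Mb = 480.719 GB.
MPEG-4: 42.160 Mbps × 4440 s = 187190.4 Mb = 23.399 GB.
Ratio: 480.719 / 23.399 = 20.545.

20.54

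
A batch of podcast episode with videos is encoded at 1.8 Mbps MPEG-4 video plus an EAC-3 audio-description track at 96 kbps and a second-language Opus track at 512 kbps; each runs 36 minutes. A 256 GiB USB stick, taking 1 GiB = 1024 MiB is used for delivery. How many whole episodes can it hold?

422

36 min = 2160 s
Audio total: 96 + 512 = 608 kbps = 0.608 Mbps.
Total bitrate: 2.408 Mbps.
Per item: 2.408 Mbps × 2160 s = 5,201 Mb = 650.2 MB.
Capacity: 256 GiB = 2,199,023 Mb; 422.79 items → 422 complete.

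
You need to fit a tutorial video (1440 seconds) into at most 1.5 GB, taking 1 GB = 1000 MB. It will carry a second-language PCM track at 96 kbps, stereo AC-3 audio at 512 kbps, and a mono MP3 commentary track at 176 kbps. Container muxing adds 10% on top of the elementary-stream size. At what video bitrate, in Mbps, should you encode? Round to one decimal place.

Budget: 1.5 GB = 12000.0 Mb.
Stream payload after overhead: 12000.0 / 1.10 = 10909.1 Mb.
Total bitrate budget: 10909.1 Mb / 1440 s = 7.576 Mbps.
Audio total: 96 + 512 + 176 = 784 kbps = 0.784 Mbps.
Video: 7.576 − 0.784 = 6.792 Mbps.

6.8 Mbps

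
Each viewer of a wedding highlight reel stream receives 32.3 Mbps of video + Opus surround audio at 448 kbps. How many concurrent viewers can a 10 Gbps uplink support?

305

Audio: 448 kbps = 0.448 Mbps.
Per-viewer media rate: 32.748 Mbps.
10 Gbps = 10,000 Mbps; 10,000 / 32.748 = 305.36 → 305 viewers.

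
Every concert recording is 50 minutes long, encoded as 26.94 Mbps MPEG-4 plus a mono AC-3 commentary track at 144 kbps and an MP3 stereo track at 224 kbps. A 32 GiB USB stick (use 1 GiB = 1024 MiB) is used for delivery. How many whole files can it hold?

3

50 min = 3000 s
Audio total: 144 + 224 = 368 kbps = 0.368 Mbps.
Total bitrate: 27.308 Mbps.
Per item: 27.308 Mbps × 3000 s = 81,924 Mb = 10,240 MB.
Capacity: 32 GiB = 274,878 Mb; 3.36 items → 3 complete.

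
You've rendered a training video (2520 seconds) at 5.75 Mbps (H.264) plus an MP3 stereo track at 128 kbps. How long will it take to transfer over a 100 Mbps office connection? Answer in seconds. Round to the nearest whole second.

Audio: 128 kbps = 0.128 Mbps.
Total bitrate: 5.878 Mbps.
File: 5.878 Mbps × 2520 s = 14812.6 Mb.
At 100 Mbps: 14812.6 / 100 = 148.1 s ≈ 148 seconds.

148 seconds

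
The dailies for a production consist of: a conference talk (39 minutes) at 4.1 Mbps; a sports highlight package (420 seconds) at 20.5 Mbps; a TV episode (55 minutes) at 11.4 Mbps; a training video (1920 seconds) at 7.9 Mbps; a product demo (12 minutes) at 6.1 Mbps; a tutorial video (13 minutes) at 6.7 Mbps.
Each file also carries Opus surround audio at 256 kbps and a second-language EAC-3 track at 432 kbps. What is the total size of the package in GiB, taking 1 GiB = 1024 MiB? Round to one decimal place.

10.1 GiB

Audio total: 256 + 432 = 688 kbps = 0.688 Mbps.
conference talk: 4.788 Mbps × 2340 s = 11203.9 Mb
sports highlight package: 21.188 Mbps × 420 s = 8899.0 Mb
TV episode: 12.088 Mbps × 3300 s = 39890.4 Mb
training video: 8.588 Mbps × 1920 s = 16489.0 Mb
product demo: 6.788 Mbps × 720 s = 4887.4 Mb
tutorial video: 7.388 Mbps × 780 s = 5762.6 Mb
Total: 87132.2 Mb = 10891.5 MB.
= 10.14 GiB.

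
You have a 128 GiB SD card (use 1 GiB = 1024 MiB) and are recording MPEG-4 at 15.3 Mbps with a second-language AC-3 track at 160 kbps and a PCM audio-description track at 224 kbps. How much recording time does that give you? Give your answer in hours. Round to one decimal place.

19.5 hours

Audio total: 160 + 224 = 384 kbps = 0.384 Mbps.
Total bitrate: 15.3 + 0.384 = 15.684 Mbps.
Capacity: 128 GiB = 1,099,512 Mb.
Recording time: 1,099,512 / 15.684 = 70,104 s ≈ 19.5 hours.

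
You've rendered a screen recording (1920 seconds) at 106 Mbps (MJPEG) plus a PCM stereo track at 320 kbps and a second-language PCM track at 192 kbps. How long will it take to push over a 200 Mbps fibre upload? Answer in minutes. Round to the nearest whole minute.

17 minutes

Audio total: 320 + 192 = 512 kbps = 0.512 Mbps.
Total bitrate: 106.512 Mbps.
File: 106.512 Mbps × 1920 s = 204503.0 Mb.
At 200 Mbps: 204503.0 / 200 = 1022.5 s ≈ 17 minutes.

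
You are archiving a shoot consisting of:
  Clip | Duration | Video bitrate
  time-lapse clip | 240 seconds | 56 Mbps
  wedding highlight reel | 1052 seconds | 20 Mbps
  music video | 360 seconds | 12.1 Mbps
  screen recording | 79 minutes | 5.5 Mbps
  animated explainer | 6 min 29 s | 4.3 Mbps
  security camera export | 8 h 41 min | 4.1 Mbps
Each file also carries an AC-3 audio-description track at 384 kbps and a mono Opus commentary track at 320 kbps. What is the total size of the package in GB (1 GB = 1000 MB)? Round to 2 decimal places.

Audio total: 384 + 320 = 704 kbps = 0.704 Mbps.
time-lapse clip: 56.704 Mbps × 240 s = 13609.0 Mb
wedding highlight reel: 20.704 Mbps × 1052 s = 21780.6 Mb
music video: 12.804 Mbps × 360 s = 4609.4 Mb
screen recording: 6.204 Mbps × 4740 s = 29407.0 Mb
animated explainer: 5.004 Mbps × 389 s = 1946.6 Mb
security camera export: 4.804 Mbps × 31260 s = 150173.0 Mb
Total: 221525.6 Mb = 27690.7 MB.
= 27.69 GB.

27.69 GB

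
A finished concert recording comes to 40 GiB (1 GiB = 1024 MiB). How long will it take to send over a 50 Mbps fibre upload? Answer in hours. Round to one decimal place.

1.9 hours

File: 40 GiB = 343597.4 Mb.
At 50 Mbps: 343597.4 / 50 = 6871.9 s ≈ 1.91 hours.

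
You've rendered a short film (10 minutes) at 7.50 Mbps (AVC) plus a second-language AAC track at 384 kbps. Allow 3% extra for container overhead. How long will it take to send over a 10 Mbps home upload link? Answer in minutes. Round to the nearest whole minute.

10 min = 600 s
Audio: 384 kbps = 0.384 Mbps.
Total bitrate: 7.884 Mbps.
File: 7.884 Mbps × 600 s = 4730.4 Mb.
With 3% container overhead: ×1.03. → 4872.3 Mb.
At 10 Mbps: 4872.3 / 10 = 487.2 s ≈ 8.12 minutes.

8 minutes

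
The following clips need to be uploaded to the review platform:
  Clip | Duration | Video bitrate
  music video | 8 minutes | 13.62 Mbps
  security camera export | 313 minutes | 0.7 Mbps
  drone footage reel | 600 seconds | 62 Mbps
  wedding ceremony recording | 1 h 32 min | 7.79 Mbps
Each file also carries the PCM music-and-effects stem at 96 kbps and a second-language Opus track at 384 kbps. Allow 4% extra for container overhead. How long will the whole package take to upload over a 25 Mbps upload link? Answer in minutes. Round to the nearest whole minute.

Audio total: 96 + 384 = 480 kbps = 0.480 Mbps.
music video: 14.100 Mbps × 480 s × 1.04 = 7038.7 Mb
security camera export: 1.180 Mbps × 18780 s × 1.04 = 23046.8 Mb
drone footage reel: 62.480 Mbps × 600 s × 1.04 = 38987.5 Mb
wedding ceremony recording: 8.270 Mbps × 5520 s × 1.04 = 47476.4 Mb
Total: 116549.5 Mb = 14568.7 MB.
At 25 Mbps: 116549.5 / 25 = 4662 s ≈ 77.7 minutes.

78 minutes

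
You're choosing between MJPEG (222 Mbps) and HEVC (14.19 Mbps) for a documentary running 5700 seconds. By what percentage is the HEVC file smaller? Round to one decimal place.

MJPEG: 222.000 Mbps × 5700 s = 1265400.0 Mb = 147.312 GiB.
HEVC: 14.190 Mbps × 5700 s = 80883.0 Mb = 9.416 GiB.
Reduction: (1 − 9.416/147.312) × 100 = 93.61%.

93.6%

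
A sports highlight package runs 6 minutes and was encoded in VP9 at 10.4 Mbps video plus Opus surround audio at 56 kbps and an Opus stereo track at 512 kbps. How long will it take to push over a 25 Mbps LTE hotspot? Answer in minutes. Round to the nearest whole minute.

3 minutes

6 min = 360 s
Audio total: 56 + 512 = 568 kbps = 0.568 Mbps.
Total bitrate: 10.968 Mbps.
File: 10.968 Mbps × 360 s = 3948.5 Mb.
At 25 Mbps: 3948.5 / 25 = 157.9 s ≈ 2.63 minutes.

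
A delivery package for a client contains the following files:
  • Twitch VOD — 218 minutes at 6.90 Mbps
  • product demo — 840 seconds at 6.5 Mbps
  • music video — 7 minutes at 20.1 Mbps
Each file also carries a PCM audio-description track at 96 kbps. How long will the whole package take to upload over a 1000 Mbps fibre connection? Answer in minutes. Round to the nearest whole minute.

Audio: 96 kbps = 0.096 Mbps.
Twitch VOD: 6.996 Mbps × 13080 s = 91507.7 Mb
product demo: 6.596 Mbps × 840 s = 5540.6 Mb
music video: 20.196 Mbps × 420 s = 8482.3 Mb
Total: 105530.6 Mb = 13191.3 MB.
At 1000 Mbps: 105530.6 / 1000 = 106 s ≈ 1.76 minutes.

2 minutes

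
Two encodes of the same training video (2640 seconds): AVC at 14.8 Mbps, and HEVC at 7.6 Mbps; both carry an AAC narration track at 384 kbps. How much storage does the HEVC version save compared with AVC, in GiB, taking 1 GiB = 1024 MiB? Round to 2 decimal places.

2.21 GiB

Audio: 384 kbps = 0.384 Mbps.
AVC: 15.184 Mbps × 2640 s = 40085.8 Mb = 4.667 GiB.
HEVC: 7.984 Mbps × 2640 s = 21077.8 Mb = 2.454 GiB.
Saving: 4.667 − 2.454 = 2.213 GiB.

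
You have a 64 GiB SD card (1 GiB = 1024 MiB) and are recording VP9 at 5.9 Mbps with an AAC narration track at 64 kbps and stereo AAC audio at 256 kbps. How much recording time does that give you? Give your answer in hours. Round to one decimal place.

24.6 hours

Audio total: 64 + 256 = 320 kbps = 0.320 Mbps.
Total bitrate: 5.9 + 0.320 = 6.220 Mbps.
Capacity: 64 GiB = 549,756 Mb.
Recording time: 549,756 / 6.220 = 88,385 s ≈ 24.6 hours.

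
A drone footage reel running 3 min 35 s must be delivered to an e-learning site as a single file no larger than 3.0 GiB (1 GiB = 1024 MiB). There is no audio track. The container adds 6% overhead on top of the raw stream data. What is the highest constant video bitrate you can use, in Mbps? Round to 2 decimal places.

113.08 Mbps

Budget: 3.0 GiB = 25769.8 Mb.
Stream payload after overhead: 25769.8 / 1.06 = 24311.1 Mb.
3 min 35 s = 215 s
Total bitrate budget: 24311.1 Mb / 215 s = 113.075 Mbps.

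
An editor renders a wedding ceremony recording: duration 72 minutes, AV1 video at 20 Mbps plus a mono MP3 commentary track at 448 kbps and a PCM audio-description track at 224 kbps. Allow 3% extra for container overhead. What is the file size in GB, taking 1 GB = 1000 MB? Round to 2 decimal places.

72 min = 4320 s
Audio total: 448 + 224 = 672 kbps = 0.672 Mbps.
Total bitrate: 20 + 0.672 = 20.672 Mbps.
Stream data: 20.672 Mbps × 4320 s = 89303.0 Mb.
With 3% container overhead: ×1.03.
91,982 Mb ÷ 8 = 11,498 MB → 11.50 GB.

11.50 GB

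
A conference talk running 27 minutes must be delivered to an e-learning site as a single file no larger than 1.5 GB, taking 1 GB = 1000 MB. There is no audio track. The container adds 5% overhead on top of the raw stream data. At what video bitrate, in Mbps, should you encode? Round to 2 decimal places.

7.05 Mbps

Budget: 1.5 GB = 12000.0 Mb.
Stream payload after overhead: 12000.0 / 1.05 = 11428.6 Mb.
27 min = 1620 s
Total bitrate budget: 11428.6 Mb / 1620 s = 7.055 Mbps.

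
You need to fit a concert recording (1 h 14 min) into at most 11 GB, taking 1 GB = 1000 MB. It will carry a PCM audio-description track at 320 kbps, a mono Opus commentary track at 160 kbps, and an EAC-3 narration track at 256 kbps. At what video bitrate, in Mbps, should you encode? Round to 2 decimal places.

Budget: 11 GB = 88000.0 Mb.
1 h 14 min = 74 min = 4440 s
Total bitrate budget: 88000.0 Mb / 4440 s = 19.820 Mbps.
Audio total: 320 + 160 + 256 = 736 kbps = 0.736 Mbps.
Video: 19.820 − 0.736 = 19.084 Mbps.

19.08 Mbps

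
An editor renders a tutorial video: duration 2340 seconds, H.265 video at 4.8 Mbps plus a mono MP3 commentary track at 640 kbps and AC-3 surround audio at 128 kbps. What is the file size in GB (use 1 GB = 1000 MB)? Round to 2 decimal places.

Audio total: 640 + 128 = 768 kbps = 0.768 Mbps.
Total bitrate: 4.8 + 0.768 = 5.568 Mbps.
Stream data: 5.568 Mbps × 2340 s = 13029.1 Mb.
13,029 Mb ÷ 8 = 1,629 MB → 1.629 GB.

1.63 GB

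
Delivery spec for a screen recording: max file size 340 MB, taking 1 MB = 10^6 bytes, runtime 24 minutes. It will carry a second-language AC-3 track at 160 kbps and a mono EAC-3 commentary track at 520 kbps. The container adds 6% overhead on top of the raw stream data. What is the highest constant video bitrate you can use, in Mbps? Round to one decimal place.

Budget: 340 MB = 2720.0 Mb.
Stream payload after overhead: 2720.0 / 1.06 = 2566.0 Mb.
24 min = 1440 s
Total bitrate budget: 2566.0 Mb / 1440 s = 1.782 Mbps.
Audio total: 160 + 520 = 680 kbps = 0.680 Mbps.
Video: 1.782 − 0.680 = 1.102 Mbps.

1.1 Mbps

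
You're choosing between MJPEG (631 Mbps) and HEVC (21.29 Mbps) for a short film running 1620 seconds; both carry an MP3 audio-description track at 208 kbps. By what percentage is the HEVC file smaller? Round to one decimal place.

96.6%

Audio: 208 kbps = 0.208 Mbps.
MJPEG: 631.208 Mbps × 1620 s = 1022557.0 Mb = 127.820 GB.
HEVC: 21.498 Mbps × 1620 s = 34826.8 Mb = 4.353 GB.
Reduction: (1 − 4.353/127.820) × 100 = 96.59%.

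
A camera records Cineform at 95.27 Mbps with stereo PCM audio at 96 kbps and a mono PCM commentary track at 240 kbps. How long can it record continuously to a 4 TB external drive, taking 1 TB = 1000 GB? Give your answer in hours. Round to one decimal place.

93.0 hours

Audio total: 96 + 240 = 336 kbps = 0.336 Mbps.
Total bitrate: 95.27 + 0.336 = 95.606 Mbps.
Capacity: 4 TB = 32,000,000 Mb.
Recording time: 32,000,000 / 95.606 = 334,707 s ≈ 93.0 hours.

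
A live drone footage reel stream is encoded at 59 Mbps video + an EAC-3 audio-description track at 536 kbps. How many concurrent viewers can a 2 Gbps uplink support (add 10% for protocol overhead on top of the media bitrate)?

30

Audio: 536 kbps = 0.536 Mbps.
Per-viewer media rate: 59.536 Mbps.
On the wire with 10% overhead: 65.490 Mbps.
2 Gbps = 2,000 Mbps; 2,000 / 65.490 = 30.54 → 30 viewers.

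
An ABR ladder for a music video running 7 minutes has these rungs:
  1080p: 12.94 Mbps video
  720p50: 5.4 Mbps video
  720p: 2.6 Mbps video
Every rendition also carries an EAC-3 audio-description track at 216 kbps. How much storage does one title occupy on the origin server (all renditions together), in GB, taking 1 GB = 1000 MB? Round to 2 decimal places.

7 min = 420 s
Audio: 216 kbps = 0.216 Mbps.
Sum of rendition bitrates: (12.94+0.216) + (5.4+0.216) + (2.6+0.216) = 21.588 Mbps.
× 420 s = 9,067 Mb = 1,133 MB = 1.133 GB.

1.13 GB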